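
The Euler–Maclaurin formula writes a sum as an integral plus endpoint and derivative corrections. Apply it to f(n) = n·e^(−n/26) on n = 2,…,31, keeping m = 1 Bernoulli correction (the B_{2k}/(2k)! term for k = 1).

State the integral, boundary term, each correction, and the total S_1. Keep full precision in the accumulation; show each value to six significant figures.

∫_2^31 x·e^(−x/26) dx evaluates to 224.283.
½[f(2) + f(31)] = ½[1.85192 + 9.40912] = 5.63052.
So far: 229.914.
Correction k=1: B_{2}/2! · (f^{(1)}(31) − f^{(1)}(2)) = 1/12 · (-0.0583692 − 0.854733) = -0.0760919.

S_1 ≈ 229.837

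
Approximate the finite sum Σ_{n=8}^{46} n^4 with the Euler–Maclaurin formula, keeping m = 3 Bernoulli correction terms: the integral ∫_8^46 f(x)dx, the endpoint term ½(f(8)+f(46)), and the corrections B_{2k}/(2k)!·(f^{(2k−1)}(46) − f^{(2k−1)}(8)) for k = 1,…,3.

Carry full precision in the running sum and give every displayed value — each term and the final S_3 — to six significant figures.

S_3 ≈ 4.34591e+07

The integral term ∫_8^46 x^4 dx = 4.11860e+07.
Endpoint term: (f(8) + f(46))/2 = (4096.00 + 4.47746e+06)/2 = 2.24078e+06.
Running total after boundary: 4.34268e+07.
Correction k=1: B_{2}/2! · (f^{(1)}(46) − f^{(1)}(8)) = 1/12 · (389344 − 2048.00) = 32274.7.
Partial sum through k=1: 4.34591e+07.
Correction k=2: B_{4}/4! · (f^{(3)}(46) − f^{(3)}(8)) = −1/720 · (1104.00 − 192.000) = -1.26667.
Partial sum through k=2: 4.34591e+07.
Correction k=3: B_{6}/6! · (f^{(5)}(46) − f^{(5)}(8)) = 1/30240 · (0.00000 − 0.00000) = 0.00000.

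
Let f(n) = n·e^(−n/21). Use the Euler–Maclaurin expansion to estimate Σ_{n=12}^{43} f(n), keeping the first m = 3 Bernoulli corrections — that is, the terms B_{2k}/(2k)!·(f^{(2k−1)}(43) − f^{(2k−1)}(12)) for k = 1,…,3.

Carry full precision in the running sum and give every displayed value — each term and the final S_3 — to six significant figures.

∫_12^43 x·e^(−x/21) dx evaluates to 217.918.
½[f(12) + f(43)] = ½[6.77662 + 5.54880] = 6.16271.
Integral + boundary = 224.080.
k=1: B_{2}/(2)! × [f^{(1)}(43) − f^{(1)}(12)] = 1/12 × (-0.135187 − 0.242022) = -0.0314341.
Partial sum through k=1: 224.049.
k=2: B_{4}/(4)! × [f^{(3)}(43) − f^{(3)}(12)] = −1/720 × (0.000278678 − 0.00310988) = 3.93223e-06.
Partial sum through k=2: 224.049.
k=3: B_{6}/(6)! × [f^{(5)}(43) − f^{(5)}(12)] = 1/30240 × (1.95896e-06 − 1.28593e-05) = -3.60462e-10.

S_3 ≈ 224.049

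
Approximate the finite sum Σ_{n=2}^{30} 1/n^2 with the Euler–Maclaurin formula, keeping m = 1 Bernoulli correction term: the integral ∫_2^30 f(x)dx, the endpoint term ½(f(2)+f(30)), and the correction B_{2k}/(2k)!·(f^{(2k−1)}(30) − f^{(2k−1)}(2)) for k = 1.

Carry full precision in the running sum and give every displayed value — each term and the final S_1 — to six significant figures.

Integral: ∫_2^30 1/x^2 dx = 0.466667.
½[f(2) + f(30)] = ½[0.250000 + 0.00111111] = 0.125556.
So far: 0.592222.
k=1: B_{2}/(2)! × [f^{(1)}(30) − f^{(1)}(2)] = 1/12 × (-7.40741e-05 − (-0.250000)) = 0.0208272.

S_1 ≈ 0.613049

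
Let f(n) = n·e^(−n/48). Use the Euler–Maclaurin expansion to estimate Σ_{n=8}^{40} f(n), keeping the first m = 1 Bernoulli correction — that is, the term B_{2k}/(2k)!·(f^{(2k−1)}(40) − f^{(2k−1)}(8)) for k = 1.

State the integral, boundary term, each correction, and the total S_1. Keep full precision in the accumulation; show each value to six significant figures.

S_1 ≈ 451.625

∫_8^40 x·e^(−x/48) dx evaluates to 439.600.
Boundary: ½(f(8) + f(40)) = ½(6.77185 + 17.3839) = 12.0779.
Running total after boundary: 451.678.
Correction k=1: B_{2}/2! · (f^{(1)}(40) − f^{(1)}(8)) = 1/12 · (0.0724330 − 0.705401) = -0.0527474.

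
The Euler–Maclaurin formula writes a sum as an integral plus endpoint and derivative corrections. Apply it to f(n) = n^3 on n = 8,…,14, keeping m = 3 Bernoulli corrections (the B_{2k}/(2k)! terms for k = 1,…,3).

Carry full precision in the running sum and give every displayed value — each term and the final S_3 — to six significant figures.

The integral term ∫_8^14 x^3 dx = 8580.00.
Endpoint term: (f(8) + f(14))/2 = (512.000 + 2744.00)/2 = 1628.00.
Integral + boundary = 10208.0.
Correction k=1: B_{2}/2! · (f^{(1)}(14) − f^{(1)}(8)) = 1/12 · (588.000 − 192.000) = 33.0000.
After k=1: 10241.0.
Correction k=2: B_{4}/4! · (f^{(3)}(14) − f^{(3)}(8)) = −1/720 · (6.00000 − 6.00000) = 0.00000.
After k=2: 10241.0.
Correction k=3: B_{6}/6! · (f^{(5)}(14) − f^{(5)}(8)) = 1/30240 · (0.00000 − 0.00000) = 0.00000.

S_3 ≈ 10241.0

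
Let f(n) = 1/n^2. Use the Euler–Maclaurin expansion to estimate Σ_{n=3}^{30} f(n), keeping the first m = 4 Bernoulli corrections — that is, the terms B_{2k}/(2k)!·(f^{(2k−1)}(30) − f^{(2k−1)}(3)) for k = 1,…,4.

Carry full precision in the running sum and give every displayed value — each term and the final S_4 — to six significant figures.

S_4 ≈ 0.362150

The integral term ∫_3^30 1/x^2 dx = 0.300000.
Endpoint term: (f(3) + f(30))/2 = (0.111111 + 0.00111111)/2 = 0.0561111.
Integral + boundary = 0.356111.
k=1: B_{2}/(2)! × [f^{(1)}(30) − f^{(1)}(3)] = 1/12 × (-7.40741e-05 − (-0.0740741)) = 0.00616667.
Running total after k=1: 0.362278.
k=2: B_{4}/(4)! × [f^{(3)}(30) − f^{(3)}(3)] = −1/720 × (-9.87654e-07 − (-0.0987654)) = -0.000137173.
Running total after k=2: 0.362141.
k=3: B_{6}/(6)! × [f^{(5)}(30) − f^{(5)}(3)] = 1/30240 × (-3.29218e-08 − (-0.329218)) = 1.08868e-05.
Running total after k=3: 0.362151.
k=4: B_{8}/(8)! × [f^{(7)}(30) − f^{(7)}(3)] = −1/1209600 × (-2.04847e-09 − (-2.04847)) = -1.69351e-06.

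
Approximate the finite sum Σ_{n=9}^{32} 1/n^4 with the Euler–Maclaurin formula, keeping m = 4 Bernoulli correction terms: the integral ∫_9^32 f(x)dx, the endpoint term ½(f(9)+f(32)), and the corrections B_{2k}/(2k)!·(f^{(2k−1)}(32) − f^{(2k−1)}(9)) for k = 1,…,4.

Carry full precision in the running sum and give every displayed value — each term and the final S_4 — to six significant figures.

Integral: ∫_9^32 1/x^4 dx = 0.000447075.
Endpoint term: (f(9) + f(32))/2 = (0.000152416 + 9.53674e-07)/2 = 7.66847e-05.
Integral + boundary = 0.000523760.
Correction k=1: B_{2}/2! · (f^{(1)}(32) − f^{(1)}(9)) = 1/12 · (-1.19209e-07 − (-6.77404e-05)) = 5.63510e-06.
Running total after k=1: 0.000529395.
Correction k=2: B_{4}/4! · (f^{(3)}(32) − f^{(3)}(9)) = −1/720 · (-3.49246e-09 − (-2.50890e-05)) = -3.48410e-08.
Running total after k=2: 0.000529360.
Correction k=3: B_{6}/6! · (f^{(5)}(32) − f^{(5)}(9)) = 1/30240 · (-1.90994e-10 − (-1.73455e-05)) = 5.73588e-10.
Running total after k=3: 0.000529360.
Correction k=4: B_{8}/8! · (f^{(7)}(32) − f^{(7)}(9)) = −1/1209600 · (-1.67866e-11 − (-1.92728e-05)) = -1.59332e-11.

S_4 ≈ 0.000529360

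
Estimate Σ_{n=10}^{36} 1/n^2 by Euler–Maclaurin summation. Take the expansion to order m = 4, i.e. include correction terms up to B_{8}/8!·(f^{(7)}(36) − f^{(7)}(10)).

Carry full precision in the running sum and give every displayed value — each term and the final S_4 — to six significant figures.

∫_10^36 1/x^2 dx evaluates to 0.0722222.
Endpoint term: (f(10) + f(36))/2 = (0.0100000 + 0.000771605)/2 = 0.00538580.
So far: 0.0776080.
Order-1 term: 1/12 · (-4.28669e-05 − (-0.00200000)) = 0.000163094.
Partial sum through k=1: 0.0777711.
Order-2 term: −1/720 · (-3.96916e-07 − (-0.000240000)) = -3.32782e-07.
Partial sum through k=2: 0.0777708.
Order-3 term: 1/30240 · (-9.18787e-09 − (-7.20000e-05)) = 2.38065e-09.
Partial sum through k=3: 0.0777708.
Order-4 term: −1/1209600 · (-3.97007e-10 − (-4.03200e-05)) = -3.33330e-11.

S_4 ≈ 0.0777708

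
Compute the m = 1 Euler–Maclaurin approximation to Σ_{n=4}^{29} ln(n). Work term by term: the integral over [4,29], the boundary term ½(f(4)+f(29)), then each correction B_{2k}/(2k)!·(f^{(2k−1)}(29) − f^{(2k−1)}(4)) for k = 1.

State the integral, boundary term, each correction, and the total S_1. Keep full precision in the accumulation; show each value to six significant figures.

Integral: ∫_4^29 ln(x) dx = 67.1064.
½[f(4) + f(29)] = ½[1.38629 + 3.36730] = 2.37680.
Integral + boundary = 69.4832.
Order-1 term: 1/12 · (0.0344828 − 0.250000) = -0.0179598.

S_1 ≈ 69.4652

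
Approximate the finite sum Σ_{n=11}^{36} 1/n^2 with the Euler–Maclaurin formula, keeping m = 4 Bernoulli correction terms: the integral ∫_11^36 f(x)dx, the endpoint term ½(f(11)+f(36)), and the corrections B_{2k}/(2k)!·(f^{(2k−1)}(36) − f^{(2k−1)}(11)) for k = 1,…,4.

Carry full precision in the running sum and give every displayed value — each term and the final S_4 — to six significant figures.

The integral term ∫_11^36 1/x^2 dx = 0.0631313.
½[f(11) + f(36)] = ½[0.00826446 + 0.000771605] = 0.00451803.
Integral + boundary = 0.0676493.
Correction k=1: B_{2}/2! · (f^{(1)}(36) − f^{(1)}(11)) = 1/12 · (-4.28669e-05 − (-0.00150263)) = 0.000121647.
After k=1: 0.0677710.
Correction k=2: B_{4}/4! · (f^{(3)}(36) − f^{(3)}(11)) = −1/720 · (-3.96916e-07 − (-0.000149021)) = -2.06423e-07.
After k=2: 0.0677708.
Correction k=3: B_{6}/6! · (f^{(5)}(36) − f^{(5)}(11)) = 1/30240 · (-9.18787e-09 − (-3.69474e-05)) = 1.22150e-09.
After k=3: 0.0677708.
Correction k=4: B_{8}/8! · (f^{(7)}(36) − f^{(7)}(11)) = −1/1209600 · (-3.97007e-10 − (-1.70996e-05)) = -1.41363e-11.

S_4 ≈ 0.0677708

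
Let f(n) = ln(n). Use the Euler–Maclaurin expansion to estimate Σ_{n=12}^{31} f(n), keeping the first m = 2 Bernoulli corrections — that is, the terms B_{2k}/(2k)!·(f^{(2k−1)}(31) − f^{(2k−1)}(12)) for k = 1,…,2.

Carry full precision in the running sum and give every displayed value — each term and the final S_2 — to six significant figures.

∫_12^31 ln(x) dx evaluates to 57.6347.
½[f(12) + f(31)] = ½[2.48491 + 3.43399] = 2.95945.
Running total after boundary: 60.5942.
Order-1 term: 1/12 · (0.0322581 − 0.0833333) = -0.00425627.
After k=1: 60.5899.
Order-2 term: −1/720 · (6.71344e-05 − 0.00115741) = 1.51427e-06.

S_2 ≈ 60.5899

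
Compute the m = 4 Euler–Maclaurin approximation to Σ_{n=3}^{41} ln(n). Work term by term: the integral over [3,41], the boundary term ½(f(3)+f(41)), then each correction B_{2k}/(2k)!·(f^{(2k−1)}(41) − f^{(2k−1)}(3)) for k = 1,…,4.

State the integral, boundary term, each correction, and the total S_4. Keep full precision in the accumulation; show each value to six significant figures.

S_4 ≈ 113.341

Integral: ∫_3^41 ln(x) dx = 110.961.
Endpoint term: (f(3) + f(41))/2 = (1.09861 + 3.71357)/2 = 2.40609.
So far: 113.367.
k=1: B_{2}/(2)! × [f^{(1)}(41) − f^{(1)}(3)] = 1/12 × (0.0243902 − 0.333333) = -0.0257453.
After k=1: 113.341.
k=2: B_{4}/(4)! × [f^{(3)}(41) − f^{(3)}(3)] = −1/720 × (2.90187e-05 − 0.0740741) = 0.000102840.
After k=2: 113.341.
k=3: B_{6}/(6)! × [f^{(5)}(41) − f^{(5)}(3)] = 1/30240 × (2.07153e-07 − 0.0987654) = -3.26605e-06.
After k=3: 113.341.
k=4: B_{8}/(8)! × [f^{(7)}(41) − f^{(7)}(3)] = −1/1209600 × (3.69697e-09 − 0.329218) = 2.72171e-07.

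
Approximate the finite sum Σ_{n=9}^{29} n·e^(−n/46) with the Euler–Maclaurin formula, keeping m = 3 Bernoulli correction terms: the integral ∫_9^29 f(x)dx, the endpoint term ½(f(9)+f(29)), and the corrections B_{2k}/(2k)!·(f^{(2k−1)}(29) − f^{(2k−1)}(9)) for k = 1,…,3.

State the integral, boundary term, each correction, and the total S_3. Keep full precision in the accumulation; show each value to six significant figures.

Integral: ∫_9^29 x·e^(−x/46) dx = 243.771.
Boundary: ½(f(9) + f(29)) = ½(7.40068 + 15.4384) = 11.4196.
Integral + boundary = 255.191.
Correction k=1: B_{2}/2! · (f^{(1)}(29) − f^{(1)}(9)) = 1/12 · (0.196742 − 0.661414) = -0.0387227.
Running total after k=1: 255.152.
Correction k=2: B_{4}/4! · (f^{(3)}(29) − f^{(3)}(9)) = −1/720 · (0.000596154 − 0.00108980) = 6.85615e-07.
Running total after k=2: 255.152.
Correction k=3: B_{6}/6! · (f^{(5)}(29) − f^{(5)}(9)) = 1/30240 · (5.19532e-07 − 8.82333e-07) = -1.19974e-11.

S_3 ≈ 255.152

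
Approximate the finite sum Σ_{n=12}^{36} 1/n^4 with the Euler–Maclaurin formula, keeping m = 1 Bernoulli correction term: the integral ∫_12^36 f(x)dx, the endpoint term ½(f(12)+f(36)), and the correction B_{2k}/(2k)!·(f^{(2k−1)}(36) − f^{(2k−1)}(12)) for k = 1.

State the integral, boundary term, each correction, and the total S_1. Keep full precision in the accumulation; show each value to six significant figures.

Integral: ∫_12^36 1/x^4 dx = 0.000185757.
½[f(12) + f(36)] = ½[4.82253e-05 + 5.95374e-07] = 2.44103e-05.
Running total after boundary: 0.000210167.
Order-1 term: 1/12 · (-6.61527e-08 − (-1.60751e-05)) = 1.33408e-06.

S_1 ≈ 0.000211501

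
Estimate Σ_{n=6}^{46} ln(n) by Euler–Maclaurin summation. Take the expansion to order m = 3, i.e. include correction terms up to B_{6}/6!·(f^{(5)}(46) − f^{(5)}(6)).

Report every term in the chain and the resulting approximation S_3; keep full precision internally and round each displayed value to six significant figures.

S_3 ≈ 128.165

∫_6^46 ln(x) dx evaluates to 125.367.
Boundary: ½(f(6) + f(46)) = ½(1.79176 + 3.82864) = 2.81020.
Running total after boundary: 128.177.
Correction k=1: B_{2}/2! · (f^{(1)}(46) − f^{(1)}(6)) = 1/12 · (0.0217391 − 0.166667) = -0.0120773.
Partial sum through k=1: 128.165.
Correction k=2: B_{4}/4! · (f^{(3)}(46) − f^{(3)}(6)) = −1/720 · (2.05474e-05 − 0.00925926) = 1.28315e-05.
Partial sum through k=2: 128.165.
Correction k=3: B_{6}/6! · (f^{(5)}(46) − f^{(5)}(6)) = 1/30240 · (1.16526e-07 − 0.00308642) = -1.02060e-07.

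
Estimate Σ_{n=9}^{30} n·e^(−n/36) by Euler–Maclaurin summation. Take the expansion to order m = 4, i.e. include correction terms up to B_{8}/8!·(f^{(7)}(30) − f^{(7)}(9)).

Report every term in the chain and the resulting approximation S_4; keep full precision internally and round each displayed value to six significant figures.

S_4 ≈ 239.033

Integral: ∫_9^30 x·e^(−x/36) dx = 229.052.
Boundary: ½(f(9) + f(30)) = ½(7.00921 + 13.0379) = 10.0236.
So far: 239.076.
Order-1 term: 1/12 · (0.0724330 − 0.584101) = -0.0426390.
Running total after k=1: 239.033.
Order-2 term: −1/720 · (0.000726566 − 0.00165255) = 1.28609e-06.
Running total after k=2: 239.033.
Order-3 term: 1/30240 · (1.07812e-06 − 2.20247e-06) = -3.71809e-11.
Running total after k=3: 239.033.
Order-4 term: −1/1209600 · (1.23119e-09 − 2.41499e-09) = 9.78674e-16.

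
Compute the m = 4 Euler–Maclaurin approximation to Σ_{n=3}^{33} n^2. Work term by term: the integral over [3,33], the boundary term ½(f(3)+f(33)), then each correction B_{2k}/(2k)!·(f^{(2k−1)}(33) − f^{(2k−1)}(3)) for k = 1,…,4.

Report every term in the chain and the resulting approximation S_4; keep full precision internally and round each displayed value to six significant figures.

S_4 ≈ 12524.0

The integral term ∫_3^33 x^2 dx = 11970.0.
½[f(3) + f(33)] = ½[9.00000 + 1089.00] = 549.000.
Running total after boundary: 12519.0.
Order-1 term: 1/12 · (66.0000 − 6.00000) = 5.00000.
Running total after k=1: 12524.0.
Order-2 term: −1/720 · (0.00000 − 0.00000) = 0.00000.
Running total after k=2: 12524.0.
Order-3 term: 1/30240 · (0.00000 − 0.00000) = 0.00000.
Running total after k=3: 12524.0.
Order-4 term: −1/1209600 · (0.00000 − 0.00000) = 0.00000.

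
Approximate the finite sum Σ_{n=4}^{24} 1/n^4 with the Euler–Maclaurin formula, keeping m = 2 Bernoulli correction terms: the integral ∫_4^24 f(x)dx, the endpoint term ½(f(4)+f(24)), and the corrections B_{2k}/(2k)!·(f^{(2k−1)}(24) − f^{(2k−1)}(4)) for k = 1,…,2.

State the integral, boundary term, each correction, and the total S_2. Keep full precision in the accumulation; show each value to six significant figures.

Integral: ∫_4^24 1/x^4 dx = 0.00518422.
½[f(4) + f(24)] = ½[0.00390625 + 3.01408e-06] = 0.00195463.
So far: 0.00713885.
Correction k=1: B_{2}/2! · (f^{(1)}(24) − f^{(1)}(4)) = 1/12 · (-5.02347e-07 − (-0.00390625)) = 0.000325479.
After k=1: 0.00746433.
Correction k=2: B_{4}/4! · (f^{(3)}(24) − f^{(3)}(4)) = −1/720 · (-2.61639e-08 − (-0.00732422)) = -1.01725e-05.

S_2 ≈ 0.00745416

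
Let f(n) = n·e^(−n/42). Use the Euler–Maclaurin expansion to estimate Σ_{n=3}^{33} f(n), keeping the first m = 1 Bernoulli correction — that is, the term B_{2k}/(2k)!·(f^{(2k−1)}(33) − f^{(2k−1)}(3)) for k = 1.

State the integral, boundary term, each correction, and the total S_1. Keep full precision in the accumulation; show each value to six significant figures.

The integral term ∫_3^33 x·e^(−x/42) dx = 323.957.
Endpoint term: (f(3) + f(33))/2 = (2.79319 + 15.0412)/2 = 8.91720.
Running total after boundary: 332.875.
Order-1 term: 1/12 · (0.0976701 − 0.864558) = -0.0639073.

S_1 ≈ 332.811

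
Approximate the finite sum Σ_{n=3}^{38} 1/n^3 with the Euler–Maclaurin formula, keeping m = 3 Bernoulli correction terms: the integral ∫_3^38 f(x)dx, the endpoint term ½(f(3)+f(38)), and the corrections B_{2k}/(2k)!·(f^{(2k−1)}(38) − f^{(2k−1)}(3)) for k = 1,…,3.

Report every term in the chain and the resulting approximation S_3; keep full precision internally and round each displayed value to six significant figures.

S_3 ≈ 0.0767216

The integral term ∫_3^38 1/x^3 dx = 0.0552093.
Boundary: ½(f(3) + f(38)) = ½(0.0370370 + 1.82242e-05) = 0.0185276.
Running total after boundary: 0.0737369.
Order-1 term: 1/12 · (-1.43876e-06 − (-0.0370370)) = 0.00308630.
Partial sum through k=1: 0.0768232.
Order-2 term: −1/720 · (-1.99274e-08 − (-0.0823045)) = -0.000114312.
Partial sum through k=2: 0.0767089.
Order-3 term: 1/30240 · (-5.79605e-10 − (-0.384088)) = 1.27013e-05.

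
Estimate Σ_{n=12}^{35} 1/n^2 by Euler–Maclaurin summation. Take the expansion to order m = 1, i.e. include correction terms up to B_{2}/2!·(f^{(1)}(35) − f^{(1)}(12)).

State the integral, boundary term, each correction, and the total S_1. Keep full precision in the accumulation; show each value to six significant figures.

The integral term ∫_12^35 1/x^2 dx = 0.0547619.
½[f(12) + f(35)] = ½[0.00694444 + 0.000816327] = 0.00388039.
Running total after boundary: 0.0586423.
Correction k=1: B_{2}/2! · (f^{(1)}(35) − f^{(1)}(12)) = 1/12 · (-4.66472e-05 − (-0.00115741)) = 9.25633e-05.

S_1 ≈ 0.0587349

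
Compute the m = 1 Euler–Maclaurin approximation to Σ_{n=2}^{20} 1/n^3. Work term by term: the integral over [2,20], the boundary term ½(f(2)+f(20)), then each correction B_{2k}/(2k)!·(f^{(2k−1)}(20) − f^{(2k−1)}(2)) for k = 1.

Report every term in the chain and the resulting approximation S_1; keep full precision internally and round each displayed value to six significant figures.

∫_2^20 1/x^3 dx evaluates to 0.123750.
Endpoint term: (f(2) + f(20))/2 = (0.125000 + 0.000125000)/2 = 0.0625625.
Running total after boundary: 0.186312.
Order-1 term: 1/12 · (-1.87500e-05 − (-0.187500)) = 0.0156234.

S_1 ≈ 0.201936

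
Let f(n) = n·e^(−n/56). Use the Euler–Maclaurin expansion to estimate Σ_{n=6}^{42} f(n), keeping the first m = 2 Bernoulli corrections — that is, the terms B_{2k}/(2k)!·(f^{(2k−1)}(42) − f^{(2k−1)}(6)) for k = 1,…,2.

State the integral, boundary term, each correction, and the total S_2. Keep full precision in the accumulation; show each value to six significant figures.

∫_6^42 x·e^(−x/56) dx evaluates to 526.888.
Boundary: ½(f(6) + f(42)) = ½(5.39038 + 19.8394) = 12.6149.
So far: 539.503.
Order-1 term: 1/12 · (0.118092 − 0.802140) = -0.0570041.
After k=1: 539.446.
Order-2 term: −1/720 · (0.000338911 − 0.000828742) = 6.80321e-07.

S_2 ≈ 539.446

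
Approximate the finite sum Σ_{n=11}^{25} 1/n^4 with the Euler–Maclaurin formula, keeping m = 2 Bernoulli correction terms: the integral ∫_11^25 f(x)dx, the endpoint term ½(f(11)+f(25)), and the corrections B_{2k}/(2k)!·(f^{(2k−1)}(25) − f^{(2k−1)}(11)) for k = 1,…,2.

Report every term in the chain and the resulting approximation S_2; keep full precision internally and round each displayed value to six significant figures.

The integral term ∫_11^25 1/x^4 dx = 0.000229105.
½[f(11) + f(25)] = ½[6.83013e-05 + 2.56000e-06] = 3.54307e-05.
Running total after boundary: 0.000264536.
Order-1 term: 1/12 · (-4.09600e-07 − (-2.48369e-05)) = 2.03560e-06.
Partial sum through k=1: 0.000266571.
Order-2 term: −1/720 · (-1.96608e-08 − (-6.15790e-06)) = -8.52533e-09.

S_2 ≈ 0.000266563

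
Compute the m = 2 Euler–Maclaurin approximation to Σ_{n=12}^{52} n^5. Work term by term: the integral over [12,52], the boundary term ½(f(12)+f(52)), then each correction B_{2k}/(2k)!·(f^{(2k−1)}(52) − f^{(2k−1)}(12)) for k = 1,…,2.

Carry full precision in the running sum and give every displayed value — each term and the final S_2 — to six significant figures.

S_2 ≈ 3.48787e+09

Integral: ∫_12^52 x^5 dx = 3.29460e+09.
Endpoint term: (f(12) + f(52))/2 = (248832 + 3.80204e+08)/2 = 1.90226e+08.
So far: 3.48483e+09.
Order-1 term: 1/12 · (3.65581e+07 − 103680) = 3.03787e+06.
After k=1: 3.48787e+09.
Order-2 term: −1/720 · (162240 − 8640.00) = -213.333.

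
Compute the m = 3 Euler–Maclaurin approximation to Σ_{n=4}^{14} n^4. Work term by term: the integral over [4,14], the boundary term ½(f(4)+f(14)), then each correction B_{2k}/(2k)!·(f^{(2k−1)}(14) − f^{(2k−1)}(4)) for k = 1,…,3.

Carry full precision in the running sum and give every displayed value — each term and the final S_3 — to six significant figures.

The integral term ∫_4^14 x^4 dx = 107360.
Boundary: ½(f(4) + f(14)) = ½(256.000 + 38416.0) = 19336.0.
Running total after boundary: 126696.
Order-1 term: 1/12 · (10976.0 − 256.000) = 893.333.
Partial sum through k=1: 127589.
Order-2 term: −1/720 · (336.000 − 96.0000) = -0.333333.
Partial sum through k=2: 127589.
Order-3 term: 1/30240 · (0.00000 − 0.00000) = 0.00000.

S_3 ≈ 127589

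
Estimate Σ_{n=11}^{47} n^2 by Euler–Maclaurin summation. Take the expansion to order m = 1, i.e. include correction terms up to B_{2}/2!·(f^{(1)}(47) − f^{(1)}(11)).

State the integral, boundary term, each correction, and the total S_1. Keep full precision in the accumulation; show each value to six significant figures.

S_1 ≈ 35335.0

Integral: ∫_11^47 x^2 dx = 34164.0.
½[f(11) + f(47)] = ½[121.000 + 2209.00] = 1165.00.
Integral + boundary = 35329.0.
Correction k=1: B_{2}/2! · (f^{(1)}(47) − f^{(1)}(11)) = 1/12 · (94.0000 − 22.0000) = 6.00000.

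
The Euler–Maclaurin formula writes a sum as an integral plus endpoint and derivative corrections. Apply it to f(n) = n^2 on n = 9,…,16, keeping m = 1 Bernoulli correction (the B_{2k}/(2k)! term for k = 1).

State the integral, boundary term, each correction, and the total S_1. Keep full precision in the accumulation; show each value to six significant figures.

The integral term ∫_9^16 x^2 dx = 1122.33.
½[f(9) + f(16)] = ½[81.0000 + 256.000] = 168.500.
Integral + boundary = 1290.83.
k=1: B_{2}/(2)! × [f^{(1)}(16) − f^{(1)}(9)] = 1/12 × (32.0000 − 18.0000) = 1.16667.

S_1 ≈ 1292.00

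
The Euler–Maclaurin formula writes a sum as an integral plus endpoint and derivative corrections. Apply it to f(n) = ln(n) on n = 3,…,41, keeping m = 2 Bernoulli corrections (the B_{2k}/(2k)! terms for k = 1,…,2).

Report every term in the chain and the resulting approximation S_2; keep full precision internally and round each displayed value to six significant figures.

S_2 ≈ 113.341

The integral term ∫_3^41 ln(x) dx = 110.961.
½[f(3) + f(41)] = ½[1.09861 + 3.71357] = 2.40609.
Running total after boundary: 113.367.
k=1: B_{2}/(2)! × [f^{(1)}(41) − f^{(1)}(3)] = 1/12 × (0.0243902 − 0.333333) = -0.0257453.
After k=1: 113.341.
k=2: B_{4}/(4)! × [f^{(3)}(41) − f^{(3)}(3)] = −1/720 × (2.90187e-05 − 0.0740741) = 0.000102840.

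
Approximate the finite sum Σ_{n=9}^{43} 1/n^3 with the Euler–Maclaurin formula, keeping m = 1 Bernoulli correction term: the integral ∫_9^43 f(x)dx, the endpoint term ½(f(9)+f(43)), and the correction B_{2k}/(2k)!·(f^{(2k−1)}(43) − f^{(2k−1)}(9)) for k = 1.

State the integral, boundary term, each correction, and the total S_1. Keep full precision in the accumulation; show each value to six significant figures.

S_1 ≈ 0.00663261

Integral: ∫_9^43 1/x^3 dx = 0.00590242.
½[f(9) + f(43)] = ½[0.00137174 + 1.25775e-05] = 0.000692160.
So far: 0.00659458.
k=1: B_{2}/(2)! × [f^{(1)}(43) − f^{(1)}(9)] = 1/12 × (-8.77501e-07 − (-0.000457247)) = 3.80308e-05.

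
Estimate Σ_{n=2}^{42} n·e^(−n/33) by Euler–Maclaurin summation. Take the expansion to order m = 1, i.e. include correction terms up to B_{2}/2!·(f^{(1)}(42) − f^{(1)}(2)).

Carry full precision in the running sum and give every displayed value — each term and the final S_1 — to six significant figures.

∫_2^42 x·e^(−x/33) dx evaluates to 393.914.
Boundary: ½(f(2) + f(42)) = ½(1.88239 + 11.7628) = 6.82260.
Running total after boundary: 400.736.
Correction k=1: B_{2}/2! · (f^{(1)}(42) − f^{(1)}(2)) = 1/12 · (-0.0763818 − 0.884152) = -0.0800445.

S_1 ≈ 400.656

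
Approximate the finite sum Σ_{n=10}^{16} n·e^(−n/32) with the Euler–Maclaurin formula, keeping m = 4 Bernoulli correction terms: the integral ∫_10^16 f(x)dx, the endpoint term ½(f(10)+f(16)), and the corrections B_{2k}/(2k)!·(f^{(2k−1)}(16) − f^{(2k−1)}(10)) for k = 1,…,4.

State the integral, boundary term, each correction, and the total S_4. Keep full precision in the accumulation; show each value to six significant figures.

S_4 ≈ 60.1540

∫_10^16 x·e^(−x/32) dx evaluates to 51.6603.
Boundary: ½(f(10) + f(16)) = ½(7.31616 + 9.70449) = 8.51032.
Running total after boundary: 60.1706.
Correction k=1: B_{2}/2! · (f^{(1)}(16) − f^{(1)}(10)) = 1/12 · (0.303265 − 0.502986) = -0.0166434.
Partial sum through k=1: 60.1540.
Correction k=2: B_{4}/4! · (f^{(3)}(16) − f^{(3)}(10)) = −1/720 · (0.00148079 − 0.00192013) = 6.10203e-07.
Partial sum through k=2: 60.1540.
Correction k=3: B_{6}/6! · (f^{(5)}(16) − f^{(5)}(10)) = 1/30240 · (2.60295e-06 − 3.27058e-06) = -2.20777e-11.
Partial sum through k=3: 60.1540.
Correction k=4: B_{8}/8! · (f^{(7)}(16) − f^{(7)}(10)) = −1/1209600 · (3.67169e-09 − 4.55666e-09) = 7.31623e-16.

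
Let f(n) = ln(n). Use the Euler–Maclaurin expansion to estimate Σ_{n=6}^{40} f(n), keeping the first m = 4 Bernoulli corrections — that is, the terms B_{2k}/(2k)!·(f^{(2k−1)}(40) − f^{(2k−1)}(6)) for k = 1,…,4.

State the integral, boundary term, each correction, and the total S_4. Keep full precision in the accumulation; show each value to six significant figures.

S_4 ≈ 105.533

∫_6^40 ln(x) dx evaluates to 102.805.
½[f(6) + f(40)] = ½[1.79176 + 3.68888] = 2.74032.
Integral + boundary = 105.545.
k=1: B_{2}/(2)! × [f^{(1)}(40) − f^{(1)}(6)] = 1/12 × (0.0250000 − 0.166667) = -0.0118056.
Running total after k=1: 105.533.
k=2: B_{4}/(4)! × [f^{(3)}(40) − f^{(3)}(6)] = −1/720 × (3.12500e-05 − 0.00925926) = 1.28167e-05.
Running total after k=2: 105.533.
k=3: B_{6}/(6)! × [f^{(5)}(40) − f^{(5)}(6)] = 1/30240 × (2.34375e-07 − 0.00308642) = -1.02056e-07.
Running total after k=3: 105.533.
k=4: B_{8}/(8)! × [f^{(7)}(40) − f^{(7)}(6)] = −1/1209600 × (4.39453e-09 − 0.00257202) = 2.12633e-09.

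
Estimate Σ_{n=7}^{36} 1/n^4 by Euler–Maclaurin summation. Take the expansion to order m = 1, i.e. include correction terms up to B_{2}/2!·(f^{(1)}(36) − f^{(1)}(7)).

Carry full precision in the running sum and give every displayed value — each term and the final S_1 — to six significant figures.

∫_7^36 1/x^4 dx evaluates to 0.000964673.
Endpoint term: (f(7) + f(36))/2 = (0.000416493 + 5.95374e-07)/2 = 0.000208544.
So far: 0.00117322.
k=1: B_{2}/(2)! × [f^{(1)}(36) − f^{(1)}(7)] = 1/12 × (-6.61527e-08 − (-0.000237996)) = 1.98275e-05.

S_1 ≈ 0.00119304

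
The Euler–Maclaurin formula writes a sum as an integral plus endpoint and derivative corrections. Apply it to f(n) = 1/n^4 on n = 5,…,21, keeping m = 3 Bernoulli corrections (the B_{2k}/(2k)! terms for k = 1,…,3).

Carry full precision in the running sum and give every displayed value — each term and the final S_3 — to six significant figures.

S_3 ≈ 0.00353781

∫_5^21 1/x^4 dx evaluates to 0.00263067.
Endpoint term: (f(5) + f(21))/2 = (0.00160000 + 5.14189e-06)/2 = 0.000802571.
Running total after boundary: 0.00343324.
k=1: B_{2}/(2)! × [f^{(1)}(21) − f^{(1)}(5)] = 1/12 × (-9.79408e-07 − (-0.00128000)) = 0.000106585.
Running total after k=1: 0.00353983.
k=2: B_{4}/(4)! × [f^{(3)}(21) − f^{(3)}(5)] = −1/720 × (-6.66264e-08 − (-0.00153600)) = -2.13324e-06.
Running total after k=2: 0.00353770.
k=3: B_{6}/(6)! × [f^{(5)}(21) − f^{(5)}(5)] = 1/30240 × (-8.46049e-09 − (-0.00344064)) = 1.13777e-07.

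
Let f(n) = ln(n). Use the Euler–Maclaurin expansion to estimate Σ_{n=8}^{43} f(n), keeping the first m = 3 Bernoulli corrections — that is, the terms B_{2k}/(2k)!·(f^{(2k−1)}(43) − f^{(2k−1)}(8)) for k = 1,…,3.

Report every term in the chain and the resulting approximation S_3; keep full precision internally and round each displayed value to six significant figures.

Integral: ∫_8^43 ln(x) dx = 110.096.
Endpoint term: (f(8) + f(43))/2 = (2.07944 + 3.76120)/2 = 2.92032.
Integral + boundary = 113.016.
Correction k=1: B_{2}/2! · (f^{(1)}(43) − f^{(1)}(8)) = 1/12 · (0.0232558 − 0.125000) = -0.00847868.
Partial sum through k=1: 113.008.
Correction k=2: B_{4}/4! · (f^{(3)}(43) − f^{(3)}(8)) = −1/720 · (2.51550e-05 − 0.00390625) = 5.39041e-06.
Partial sum through k=2: 113.008.
Correction k=3: B_{6}/6! · (f^{(5)}(43) − f^{(5)}(8)) = 1/30240 · (1.63256e-07 − 0.000732422) = -2.42149e-08.

S_3 ≈ 113.008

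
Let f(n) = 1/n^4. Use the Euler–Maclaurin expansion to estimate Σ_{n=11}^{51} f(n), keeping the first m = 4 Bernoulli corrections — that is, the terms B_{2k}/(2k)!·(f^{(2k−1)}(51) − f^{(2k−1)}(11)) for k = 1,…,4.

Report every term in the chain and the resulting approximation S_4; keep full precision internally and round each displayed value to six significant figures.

∫_11^51 1/x^4 dx evaluates to 0.000247925.
½[f(11) + f(51)] = ½[6.83013e-05 + 1.47815e-07] = 3.42246e-05.
Running total after boundary: 0.000282150.
Order-1 term: 1/12 · (-1.15934e-08 − (-2.48369e-05)) = 2.06877e-06.
Partial sum through k=1: 0.000284219.
Order-2 term: −1/720 · (-1.33718e-10 − (-6.15790e-06)) = -8.55245e-09.
Partial sum through k=2: 0.000284210.
Order-3 term: 1/30240 · (-2.87897e-12 − (-2.84994e-06)) = 9.42438e-11.
Partial sum through k=3: 0.000284210.
Order-4 term: −1/1209600 · (-9.96185e-14 − (-2.11979e-06)) = -1.75247e-12.

S_4 ≈ 0.000284210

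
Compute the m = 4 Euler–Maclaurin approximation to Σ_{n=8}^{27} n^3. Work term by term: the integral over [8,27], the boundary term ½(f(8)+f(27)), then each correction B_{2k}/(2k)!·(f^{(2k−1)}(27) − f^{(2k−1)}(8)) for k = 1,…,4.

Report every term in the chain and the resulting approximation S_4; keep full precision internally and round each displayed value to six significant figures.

S_4 ≈ 142100

Integral: ∫_8^27 x^3 dx = 131836.
Endpoint term: (f(8) + f(27))/2 = (512.000 + 19683.0)/2 = 10097.5.
Integral + boundary = 141934.
Order-1 term: 1/12 · (2187.00 − 192.000) = 166.250.
Running total after k=1: 142100.
Order-2 term: −1/720 · (6.00000 − 6.00000) = 0.00000.
Running total after k=2: 142100.
Order-3 term: 1/30240 · (0.00000 − 0.00000) = 0.00000.
Running total after k=3: 142100.
Order-4 term: −1/1209600 · (0.00000 − 0.00000) = 0.00000.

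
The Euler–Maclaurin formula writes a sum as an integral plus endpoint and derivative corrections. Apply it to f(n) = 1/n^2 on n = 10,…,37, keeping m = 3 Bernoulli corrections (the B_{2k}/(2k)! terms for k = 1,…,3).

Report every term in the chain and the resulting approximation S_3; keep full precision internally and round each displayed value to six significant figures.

Integral: ∫_10^37 1/x^2 dx = 0.0729730.
½[f(10) + f(37)] = ½[0.0100000 + 0.000730460] = 0.00536523.
Running total after boundary: 0.0783382.
Order-1 term: 1/12 · (-3.94843e-05 − (-0.00200000)) = 0.000163376.
Running total after k=1: 0.0785016.
Order-2 term: −1/720 · (-3.46101e-07 − (-0.000240000)) = -3.32853e-07.
Running total after k=2: 0.0785012.
Order-3 term: 1/30240 · (-7.58439e-09 − (-7.20000e-05)) = 2.38070e-09.

S_3 ≈ 0.0785012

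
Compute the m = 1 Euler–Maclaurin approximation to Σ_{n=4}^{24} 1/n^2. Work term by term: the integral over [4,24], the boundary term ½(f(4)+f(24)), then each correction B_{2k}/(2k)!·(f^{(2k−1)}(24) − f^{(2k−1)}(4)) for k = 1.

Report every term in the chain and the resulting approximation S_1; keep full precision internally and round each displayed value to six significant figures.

∫_4^24 1/x^2 dx evaluates to 0.208333.
Endpoint term: (f(4) + f(24))/2 = (0.0625000 + 0.00173611)/2 = 0.0321181.
Running total after boundary: 0.240451.
k=1: B_{2}/(2)! × [f^{(1)}(24) − f^{(1)}(4)] = 1/12 × (-0.000144676 − (-0.0312500)) = 0.00259211.

S_1 ≈ 0.243043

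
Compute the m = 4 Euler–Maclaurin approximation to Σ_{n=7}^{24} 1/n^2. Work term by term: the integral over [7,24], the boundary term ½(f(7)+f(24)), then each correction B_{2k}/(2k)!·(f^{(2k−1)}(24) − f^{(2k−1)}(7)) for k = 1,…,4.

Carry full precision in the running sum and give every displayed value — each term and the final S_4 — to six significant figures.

Integral: ∫_7^24 1/x^2 dx = 0.101190.
Endpoint term: (f(7) + f(24))/2 = (0.0204082 + 0.00173611)/2 = 0.0110721.
Running total after boundary: 0.112263.
k=1: B_{2}/(2)! × [f^{(1)}(24) − f^{(1)}(7)] = 1/12 × (-0.000144676 − (-0.00583090)) = 0.000473852.
After k=1: 0.112736.
k=2: B_{4}/(4)! × [f^{(3)}(24) − f^{(3)}(7)] = −1/720 × (-3.01408e-06 − (-0.00142798)) = -1.97911e-06.
After k=2: 0.112734.
k=3: B_{6}/(6)! × [f^{(5)}(24) − f^{(5)}(7)] = 1/30240 × (-1.56983e-07 − (-0.000874271)) = 2.89059e-08.
After k=3: 0.112735.
k=4: B_{8}/(8)! × [f^{(7)}(24) − f^{(7)}(7)] = −1/1209600 × (-1.52623e-08 − (-0.000999167)) = -8.26018e-10.

S_4 ≈ 0.112735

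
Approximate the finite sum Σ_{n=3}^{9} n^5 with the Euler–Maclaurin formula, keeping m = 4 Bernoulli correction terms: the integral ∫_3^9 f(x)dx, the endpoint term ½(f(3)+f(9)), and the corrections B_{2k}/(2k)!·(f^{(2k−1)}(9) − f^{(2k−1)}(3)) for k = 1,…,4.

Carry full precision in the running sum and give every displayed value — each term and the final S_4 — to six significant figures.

Integral: ∫_3^9 x^5 dx = 88452.0.
½[f(3) + f(9)] = ½[243.000 + 59049.0] = 29646.0.
Integral + boundary = 118098.
k=1: B_{2}/(2)! × [f^{(1)}(9) − f^{(1)}(3)] = 1/12 × (32805.0 − 405.000) = 2700.00.
Partial sum through k=1: 120798.
k=2: B_{4}/(4)! × [f^{(3)}(9) − f^{(3)}(3)] = −1/720 × (4860.00 − 540.000) = -6.00000.
Partial sum through k=2: 120792.
k=3: B_{6}/(6)! × [f^{(5)}(9) − f^{(5)}(3)] = 1/30240 × (120.000 − 120.000) = 0.00000.
Partial sum through k=3: 120792.
k=4: B_{8}/(8)! × [f^{(7)}(9) − f^{(7)}(3)] = −1/1209600 × (0.00000 − 0.00000) = 0.00000.

S_4 ≈ 120792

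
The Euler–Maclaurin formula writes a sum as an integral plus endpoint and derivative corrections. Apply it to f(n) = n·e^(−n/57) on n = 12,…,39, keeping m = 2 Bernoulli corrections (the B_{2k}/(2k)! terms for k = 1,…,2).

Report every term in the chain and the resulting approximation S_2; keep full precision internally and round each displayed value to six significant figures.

∫_12^39 x·e^(−x/57) dx evaluates to 425.790.
Endpoint term: (f(12) + f(39))/2 = (9.72189 + 19.6750)/2 = 14.6985.
Running total after boundary: 440.489.
Order-1 term: 1/12 · (0.159312 − 0.639598) = -0.0400238.
Running total after k=1: 440.449.
Order-2 term: −1/720 · (0.000359584 − 0.000695572) = 4.66650e-07.

S_2 ≈ 440.449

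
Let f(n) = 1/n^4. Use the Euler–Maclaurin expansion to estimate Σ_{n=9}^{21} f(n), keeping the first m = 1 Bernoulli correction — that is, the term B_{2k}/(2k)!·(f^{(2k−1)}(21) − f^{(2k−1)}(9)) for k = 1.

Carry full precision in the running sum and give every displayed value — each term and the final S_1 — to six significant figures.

S_1 ≈ 0.000505596

Integral: ∫_9^21 1/x^4 dx = 0.000421254.
½[f(9) + f(21)] = ½[0.000152416 + 5.14189e-06] = 7.87788e-05.
So far: 0.000500033.
Order-1 term: 1/12 · (-9.79408e-07 − (-6.77404e-05)) = 5.56341e-06.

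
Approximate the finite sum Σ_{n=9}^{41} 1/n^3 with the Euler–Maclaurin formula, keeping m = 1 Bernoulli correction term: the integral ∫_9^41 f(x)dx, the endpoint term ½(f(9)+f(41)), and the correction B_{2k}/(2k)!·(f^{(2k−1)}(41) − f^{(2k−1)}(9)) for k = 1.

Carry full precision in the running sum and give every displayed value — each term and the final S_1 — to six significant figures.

Integral: ∫_9^41 1/x^3 dx = 0.00587540.
Boundary: ½(f(9) + f(41)) = ½(0.00137174 + 1.45094e-05) = 0.000693126.
Running total after boundary: 0.00656852.
k=1: B_{2}/(2)! × [f^{(1)}(41) − f^{(1)}(9)] = 1/12 × (-1.06166e-06 − (-0.000457247)) = 3.80155e-05.

S_1 ≈ 0.00660654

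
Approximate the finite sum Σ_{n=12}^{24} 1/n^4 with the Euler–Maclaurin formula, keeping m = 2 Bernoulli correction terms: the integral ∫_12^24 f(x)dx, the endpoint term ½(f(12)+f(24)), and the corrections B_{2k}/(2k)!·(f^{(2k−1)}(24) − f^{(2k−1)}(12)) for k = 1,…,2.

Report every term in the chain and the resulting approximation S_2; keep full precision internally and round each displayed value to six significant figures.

∫_12^24 1/x^4 dx evaluates to 0.000168789.
Boundary: ½(f(12) + f(24)) = ½(4.82253e-05 + 3.01408e-06) = 2.56197e-05.
Running total after boundary: 0.000194408.
Order-1 term: 1/12 · (-5.02347e-07 − (-1.60751e-05)) = 1.29773e-06.
Running total after k=1: 0.000195706.
Order-2 term: −1/720 · (-2.61639e-08 − (-3.34898e-06)) = -4.61502e-09.

S_2 ≈ 0.000195701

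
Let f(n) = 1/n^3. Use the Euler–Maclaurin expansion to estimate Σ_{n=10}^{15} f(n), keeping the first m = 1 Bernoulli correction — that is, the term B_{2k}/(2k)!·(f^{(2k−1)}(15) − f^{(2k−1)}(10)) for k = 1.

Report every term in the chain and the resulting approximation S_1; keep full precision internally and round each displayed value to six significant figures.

S_1 ≈ 0.00344599

∫_10^15 1/x^3 dx evaluates to 0.00277778.
Endpoint term: (f(10) + f(15))/2 = (0.00100000 + 0.000296296)/2 = 0.000648148.
So far: 0.00342593.
k=1: B_{2}/(2)! × [f^{(1)}(15) − f^{(1)}(10)] = 1/12 × (-5.92593e-05 − (-0.000300000)) = 2.00617e-05.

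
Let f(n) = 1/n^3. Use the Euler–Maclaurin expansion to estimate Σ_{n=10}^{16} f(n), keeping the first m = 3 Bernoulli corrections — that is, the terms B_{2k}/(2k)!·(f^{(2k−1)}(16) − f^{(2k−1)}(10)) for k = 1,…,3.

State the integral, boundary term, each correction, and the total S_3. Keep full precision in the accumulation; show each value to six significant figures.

S_3 ≈ 0.00369005

The integral term ∫_10^16 1/x^3 dx = 0.00304688.
½[f(10) + f(16)] = ½[0.00100000 + 0.000244141] = 0.000622070.
Running total after boundary: 0.00366895.
Order-1 term: 1/12 · (-4.57764e-05 − (-0.000300000)) = 2.11853e-05.
Partial sum through k=1: 0.00369013.
Order-2 term: −1/720 · (-3.57628e-06 − (-6.00000e-05)) = -7.83663e-08.
Partial sum through k=2: 0.00369005.
Order-3 term: 1/30240 · (-5.86733e-07 − (-2.52000e-05)) = 8.13931e-10.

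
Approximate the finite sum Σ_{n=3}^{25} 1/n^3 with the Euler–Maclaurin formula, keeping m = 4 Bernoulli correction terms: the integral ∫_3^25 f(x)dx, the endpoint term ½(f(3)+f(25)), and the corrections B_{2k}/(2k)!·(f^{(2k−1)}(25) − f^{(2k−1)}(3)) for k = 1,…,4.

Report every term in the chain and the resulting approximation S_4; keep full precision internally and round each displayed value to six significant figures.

Integral: ∫_3^25 1/x^3 dx = 0.0547556.
Boundary: ½(f(3) + f(25)) = ½(0.0370370 + 6.40000e-05) = 0.0185505.
Integral + boundary = 0.0733061.
Correction k=1: B_{2}/2! · (f^{(1)}(25) − f^{(1)}(3)) = 1/12 · (-7.68000e-06 − (-0.0370370)) = 0.00308578.
Partial sum through k=1: 0.0763919.
Correction k=2: B_{4}/4! · (f^{(3)}(25) − f^{(3)}(3)) = −1/720 · (-2.45760e-07 − (-0.0823045)) = -0.000114312.
Partial sum through k=2: 0.0762775.
Correction k=3: B_{6}/6! · (f^{(5)}(25) − f^{(5)}(3)) = 1/30240 · (-1.65151e-08 − (-0.384088)) = 1.27013e-05.
Partial sum through k=3: 0.0762902.
Correction k=4: B_{8}/8! · (f^{(7)}(25) − f^{(7)}(3)) = −1/1209600 · (-1.90254e-09 − (-3.07270)) = -2.54026e-06.

S_4 ≈ 0.0762877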